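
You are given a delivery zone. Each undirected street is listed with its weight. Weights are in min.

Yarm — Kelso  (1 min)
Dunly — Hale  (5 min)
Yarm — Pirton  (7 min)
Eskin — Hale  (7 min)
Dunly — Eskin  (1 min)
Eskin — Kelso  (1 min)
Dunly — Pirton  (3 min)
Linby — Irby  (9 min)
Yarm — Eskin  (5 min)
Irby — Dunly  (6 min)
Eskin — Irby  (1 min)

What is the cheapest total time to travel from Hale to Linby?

Enumerating some paths:
Hale–Eskin–Irby–Linby: 7+1+9 = 17
Hale–Dunly–Eskin–Irby–Linby: 5+1+1+9 = 16
Hale–Dunly–Irby–Linby: 5+6+9 = 20
Cheapest is Hale–Dunly–Eskin–Irby–Linby at 16 min.

16 min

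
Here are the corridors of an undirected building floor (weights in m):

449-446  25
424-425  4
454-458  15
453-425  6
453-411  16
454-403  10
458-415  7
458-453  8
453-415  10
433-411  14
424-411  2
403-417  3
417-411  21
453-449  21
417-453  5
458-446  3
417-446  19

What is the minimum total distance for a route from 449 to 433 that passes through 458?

62 m

Best 449 to 458: 449 → 446 → 458 costing 28
Best 458 to 433: 458 → 453 → 425 → 424 → 411 → 433 costing 34
Total via 458: 28 + 34 = 62 m.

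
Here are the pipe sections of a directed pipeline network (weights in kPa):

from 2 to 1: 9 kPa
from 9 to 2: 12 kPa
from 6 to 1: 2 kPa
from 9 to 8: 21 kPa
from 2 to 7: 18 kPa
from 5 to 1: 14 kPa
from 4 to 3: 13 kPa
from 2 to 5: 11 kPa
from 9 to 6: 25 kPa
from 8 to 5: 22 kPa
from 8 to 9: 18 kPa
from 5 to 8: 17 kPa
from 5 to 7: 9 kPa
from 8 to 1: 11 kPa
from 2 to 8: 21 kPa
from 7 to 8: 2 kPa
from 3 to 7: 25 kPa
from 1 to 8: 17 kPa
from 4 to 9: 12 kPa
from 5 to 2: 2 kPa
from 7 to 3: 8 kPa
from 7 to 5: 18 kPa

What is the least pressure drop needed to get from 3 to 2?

Running Dijkstra from 3:
3: 0
7: 25  (via 3)
8: 27  (via 7)
1: 38  (via 8)
5: 43  (via 7)
2: 45  (via 5)
Shortest route: 3–7–5–2 = 45 kPa.

45 kPa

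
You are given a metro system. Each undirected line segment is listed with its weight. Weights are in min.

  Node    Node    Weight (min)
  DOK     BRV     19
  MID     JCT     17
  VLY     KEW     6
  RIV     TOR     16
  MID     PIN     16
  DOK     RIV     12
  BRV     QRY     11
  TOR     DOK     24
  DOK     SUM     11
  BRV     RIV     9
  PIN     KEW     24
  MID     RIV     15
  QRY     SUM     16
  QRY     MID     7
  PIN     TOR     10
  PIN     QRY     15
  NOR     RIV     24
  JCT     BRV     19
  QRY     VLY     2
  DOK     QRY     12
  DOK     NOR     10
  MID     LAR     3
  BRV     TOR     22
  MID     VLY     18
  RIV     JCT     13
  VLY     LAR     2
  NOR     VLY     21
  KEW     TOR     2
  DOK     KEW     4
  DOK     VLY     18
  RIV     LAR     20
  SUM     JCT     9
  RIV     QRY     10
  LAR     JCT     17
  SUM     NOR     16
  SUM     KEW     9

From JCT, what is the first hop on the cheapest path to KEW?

Compare a few routes:
JCT–SUM–DOK–KEW: 9+11+4 = 24
JCT–SUM–KEW: 9+9 = 18
The minimum is 18 min via JCT–SUM–KEW.
So from JCT the first move is to SUM.

SUM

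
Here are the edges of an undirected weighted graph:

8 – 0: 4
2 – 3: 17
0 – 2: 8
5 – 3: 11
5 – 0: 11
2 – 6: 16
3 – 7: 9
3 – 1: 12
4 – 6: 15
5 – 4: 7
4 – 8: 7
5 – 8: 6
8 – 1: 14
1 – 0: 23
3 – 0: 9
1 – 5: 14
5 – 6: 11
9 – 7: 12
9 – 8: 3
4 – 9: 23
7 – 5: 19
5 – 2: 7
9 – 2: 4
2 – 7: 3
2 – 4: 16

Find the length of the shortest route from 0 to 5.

Candidate routes:
0–8–4–5: 4+7+7 = 18
0–8–5: 4+6 = 10
0–5: 11 = 11
0–2–5: 8+7 = 15
Cheapest is 0–8–5 at 10.

10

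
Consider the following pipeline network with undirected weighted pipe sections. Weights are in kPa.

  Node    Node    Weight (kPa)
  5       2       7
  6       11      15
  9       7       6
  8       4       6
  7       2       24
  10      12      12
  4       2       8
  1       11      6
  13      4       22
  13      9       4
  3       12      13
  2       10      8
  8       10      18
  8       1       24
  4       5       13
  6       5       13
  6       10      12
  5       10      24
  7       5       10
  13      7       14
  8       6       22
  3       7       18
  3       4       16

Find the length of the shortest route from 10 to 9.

Shortest distances from 10:
10: 0
2: 8  (via 10)
6: 12  (via 10)
12: 12  (via 10)
5: 15  (via 2)
4: 16  (via 2)
8: 18  (via 10)
3: 25  (via 12)
7: 25  (via 5)
11: 27  (via 6)
9: 31  (via 7)
Shortest route: 10–2–5–7–9 = 31 kPa.

31 kPa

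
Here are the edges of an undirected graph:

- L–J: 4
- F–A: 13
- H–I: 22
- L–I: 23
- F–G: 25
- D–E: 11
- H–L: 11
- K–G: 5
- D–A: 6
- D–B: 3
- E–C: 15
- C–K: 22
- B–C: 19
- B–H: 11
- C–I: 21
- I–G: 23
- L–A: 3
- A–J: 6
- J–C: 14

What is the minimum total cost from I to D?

Running Dijkstra from I:
I: 0
C: 21  (via I)
H: 22  (via I)
G: 23  (via I)
L: 23  (via I)
A: 26  (via L)
J: 27  (via L)
K: 28  (via G)
D: 32  (via A)
Shortest route: I–L–A–D = 32.

32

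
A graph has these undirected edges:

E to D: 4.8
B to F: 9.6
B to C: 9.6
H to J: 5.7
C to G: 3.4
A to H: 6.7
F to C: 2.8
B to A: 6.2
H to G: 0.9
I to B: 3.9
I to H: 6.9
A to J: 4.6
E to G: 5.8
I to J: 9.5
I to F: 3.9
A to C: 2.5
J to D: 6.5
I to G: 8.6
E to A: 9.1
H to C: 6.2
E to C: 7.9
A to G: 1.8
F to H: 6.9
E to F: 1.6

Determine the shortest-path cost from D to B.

14.2

Settle nodes by increasing distance from D:
D: 0
E: 4.8  (via D)
F: 6.4  (via E)
J: 6.5  (via D)
C: 9.2  (via F)
I: 10.3  (via F)
G: 10.6  (via E)
A: 11.1  (via J)
H: 11.5  (via G)
B: 14.2  (via I)
Shortest route: D–E–F–I–B = 14.2.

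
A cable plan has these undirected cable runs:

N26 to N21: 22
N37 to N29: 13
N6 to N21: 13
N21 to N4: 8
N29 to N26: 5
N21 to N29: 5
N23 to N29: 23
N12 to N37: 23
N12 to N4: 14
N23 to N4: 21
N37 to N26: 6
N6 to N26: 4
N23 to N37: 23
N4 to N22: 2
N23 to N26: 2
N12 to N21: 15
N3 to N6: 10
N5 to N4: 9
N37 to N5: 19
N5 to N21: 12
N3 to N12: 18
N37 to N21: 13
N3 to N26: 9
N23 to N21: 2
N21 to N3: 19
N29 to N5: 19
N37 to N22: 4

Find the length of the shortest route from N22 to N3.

19

Settle nodes by increasing distance from N22:
N22: 0
N4: 2  (via N22)
N37: 4  (via N22)
N21: 10  (via N4)
N26: 10  (via N37)
N5: 11  (via N4)
N23: 12  (via N21)
N6: 14  (via N26)
N29: 15  (via N21)
N12: 16  (via N4)
N3: 19  (via N26)
Shortest route: N22–N37–N26–N3 = 19.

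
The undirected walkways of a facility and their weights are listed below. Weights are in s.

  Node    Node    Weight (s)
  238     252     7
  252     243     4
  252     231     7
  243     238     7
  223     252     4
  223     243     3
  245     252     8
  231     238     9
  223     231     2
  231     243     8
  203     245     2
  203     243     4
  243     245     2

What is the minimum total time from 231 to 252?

Running Dijkstra from 231:
231: 0
223: 2  (via 231)
243: 5  (via 223)
252: 6  (via 223)
Shortest route: 231 → 223 → 252 = 6 s.

6 s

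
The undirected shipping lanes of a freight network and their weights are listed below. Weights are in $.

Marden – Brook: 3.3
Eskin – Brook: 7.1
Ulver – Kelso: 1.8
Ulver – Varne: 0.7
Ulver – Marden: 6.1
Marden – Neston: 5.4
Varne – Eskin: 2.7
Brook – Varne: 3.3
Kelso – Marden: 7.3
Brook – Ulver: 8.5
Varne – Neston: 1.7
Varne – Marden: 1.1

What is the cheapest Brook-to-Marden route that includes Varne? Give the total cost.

$4.4

Best Brook to Varne: Brook–Varne costing 3.3
Best Varne to Marden: Varne–Marden costing 1.1
Total via Varne: 3.3 + 1.1 = $4.4.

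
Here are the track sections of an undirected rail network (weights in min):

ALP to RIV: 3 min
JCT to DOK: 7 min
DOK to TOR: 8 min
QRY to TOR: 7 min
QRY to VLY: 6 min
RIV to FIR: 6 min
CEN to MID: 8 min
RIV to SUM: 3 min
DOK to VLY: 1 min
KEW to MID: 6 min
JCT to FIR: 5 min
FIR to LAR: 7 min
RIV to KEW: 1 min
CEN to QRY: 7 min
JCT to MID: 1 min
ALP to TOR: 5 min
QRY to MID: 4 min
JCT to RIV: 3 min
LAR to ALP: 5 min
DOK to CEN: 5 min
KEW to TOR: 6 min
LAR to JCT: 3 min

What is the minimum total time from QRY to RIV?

Shortest distances from QRY:
QRY: 0
MID: 4  (via QRY)
JCT: 5  (via MID)
VLY: 6  (via QRY)
DOK: 7  (via VLY)
TOR: 7  (via QRY)
CEN: 7  (via QRY)
LAR: 8  (via JCT)
RIV: 8  (via JCT)
Shortest route: QRY–MID–JCT–RIV = 8 min.

8 min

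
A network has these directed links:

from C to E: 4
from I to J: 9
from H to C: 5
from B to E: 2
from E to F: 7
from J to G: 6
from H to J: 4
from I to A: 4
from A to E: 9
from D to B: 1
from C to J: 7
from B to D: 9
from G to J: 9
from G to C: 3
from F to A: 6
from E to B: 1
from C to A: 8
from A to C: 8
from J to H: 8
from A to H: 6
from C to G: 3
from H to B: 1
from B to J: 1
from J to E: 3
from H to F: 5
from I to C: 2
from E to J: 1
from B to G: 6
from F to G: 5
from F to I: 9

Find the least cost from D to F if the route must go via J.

12

Best D to J: D → B → J costing 2
Best J to F: J → E → F costing 10
Total via J: 2 + 10 = 12.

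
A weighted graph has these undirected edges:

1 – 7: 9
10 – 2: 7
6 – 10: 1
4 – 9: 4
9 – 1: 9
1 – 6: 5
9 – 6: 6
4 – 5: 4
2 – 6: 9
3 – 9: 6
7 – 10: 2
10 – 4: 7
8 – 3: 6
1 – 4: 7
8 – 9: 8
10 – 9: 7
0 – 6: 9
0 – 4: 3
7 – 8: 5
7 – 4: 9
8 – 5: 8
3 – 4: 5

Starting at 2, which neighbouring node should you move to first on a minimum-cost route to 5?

Candidate routes:
2–6–10–4–5: 9+1+7+4 = 21
2–10–4–5: 7+7+4 = 18
The minimum is 18 via 2–10–4–5.
So from 2 the first move is to 10.

10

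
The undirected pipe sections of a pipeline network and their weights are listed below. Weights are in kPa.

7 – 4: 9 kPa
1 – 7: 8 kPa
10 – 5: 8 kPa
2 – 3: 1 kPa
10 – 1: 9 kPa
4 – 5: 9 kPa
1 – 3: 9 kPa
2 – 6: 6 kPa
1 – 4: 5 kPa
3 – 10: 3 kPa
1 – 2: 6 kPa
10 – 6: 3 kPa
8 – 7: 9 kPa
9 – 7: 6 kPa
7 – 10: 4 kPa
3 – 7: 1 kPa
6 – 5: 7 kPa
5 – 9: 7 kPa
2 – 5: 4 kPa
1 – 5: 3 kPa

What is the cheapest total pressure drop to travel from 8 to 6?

Compare a few routes:
8 - 7 - 3 - 2 - 6: 9+1+1+6 = 17
8 - 7 - 10 - 6: 9+4+3 = 16
Cheapest is 8 - 7 - 10 - 6 at 16 kPa.

16 kPa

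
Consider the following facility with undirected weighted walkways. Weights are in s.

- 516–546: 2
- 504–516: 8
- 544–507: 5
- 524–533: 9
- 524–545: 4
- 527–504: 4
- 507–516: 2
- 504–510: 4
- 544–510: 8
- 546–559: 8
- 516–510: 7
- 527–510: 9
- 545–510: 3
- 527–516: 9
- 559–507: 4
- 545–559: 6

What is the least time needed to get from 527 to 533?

24 s

Running Dijkstra from 527:
527: 0
504: 4  (via 527)
510: 8  (via 504)
516: 9  (via 527)
545: 11  (via 510)
507: 11  (via 516)
546: 11  (via 516)
559: 15  (via 507)
524: 15  (via 545)
544: 16  (via 510)
533: 24  (via 524)
Shortest route: 527 → 504 → 510 → 545 → 524 → 533 = 24 s.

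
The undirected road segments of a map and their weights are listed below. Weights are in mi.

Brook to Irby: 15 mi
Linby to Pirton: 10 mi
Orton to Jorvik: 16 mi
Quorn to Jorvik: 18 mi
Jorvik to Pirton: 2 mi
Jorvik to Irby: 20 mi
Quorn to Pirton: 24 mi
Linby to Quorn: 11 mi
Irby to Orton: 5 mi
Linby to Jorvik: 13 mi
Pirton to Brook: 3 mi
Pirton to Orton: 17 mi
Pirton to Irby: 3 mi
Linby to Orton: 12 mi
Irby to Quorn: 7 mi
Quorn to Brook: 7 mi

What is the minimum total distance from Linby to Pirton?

Compare a few routes:
Linby - Orton - Irby - Pirton: 12+5+3 = 20
Linby - Pirton: 10 = 10
Linby - Jorvik - Pirton: 13+2 = 15
Linby - Quorn - Irby - Pirton: 11+7+3 = 21
The minimum is 10 mi via Linby - Pirton.

10 mi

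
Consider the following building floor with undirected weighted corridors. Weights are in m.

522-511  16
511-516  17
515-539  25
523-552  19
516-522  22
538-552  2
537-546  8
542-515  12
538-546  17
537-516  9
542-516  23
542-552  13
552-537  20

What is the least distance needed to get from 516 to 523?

48 m

Compare a few routes:
516 - 537 - 546 - 538 - 552 - 523: 9+8+17+2+19 = 55
516 - 537 - 552 - 523: 9+20+19 = 48
516 - 542 - 552 - 523: 23+13+19 = 55
Cheapest is 516 - 537 - 552 - 523 at 48 m.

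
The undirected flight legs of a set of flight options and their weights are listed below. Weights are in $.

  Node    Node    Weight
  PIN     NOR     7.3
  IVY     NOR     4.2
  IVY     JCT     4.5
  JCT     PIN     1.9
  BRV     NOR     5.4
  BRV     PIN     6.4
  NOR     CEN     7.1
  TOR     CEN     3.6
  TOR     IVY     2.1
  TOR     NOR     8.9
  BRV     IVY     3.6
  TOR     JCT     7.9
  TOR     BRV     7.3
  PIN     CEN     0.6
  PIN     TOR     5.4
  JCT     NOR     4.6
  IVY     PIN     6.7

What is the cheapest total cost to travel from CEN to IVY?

Settle nodes by increasing distance from CEN:
CEN: 0
PIN: 0.6  (via CEN)
JCT: 2.5  (via PIN)
TOR: 3.6  (via CEN)
IVY: 5.7  (via TOR)
Shortest route: CEN–TOR–IVY = $5.7.

$5.7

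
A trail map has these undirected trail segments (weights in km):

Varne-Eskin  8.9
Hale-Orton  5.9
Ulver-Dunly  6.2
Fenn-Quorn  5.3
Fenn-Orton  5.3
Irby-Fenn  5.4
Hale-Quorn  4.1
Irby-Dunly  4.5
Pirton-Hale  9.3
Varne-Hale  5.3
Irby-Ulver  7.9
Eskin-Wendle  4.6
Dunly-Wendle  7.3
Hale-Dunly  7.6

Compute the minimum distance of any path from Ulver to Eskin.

18.1 km

Enumerating some paths:
Ulver → Dunly → Wendle → Eskin: 6.2+7.3+4.6 = 18.1
Ulver → Irby → Dunly → Wendle → Eskin: 7.9+4.5+7.3+4.6 = 24.3
Ulver → Dunly → Hale → Varne → Eskin: 6.2+7.6+5.3+8.9 = 28
Cheapest is Ulver → Dunly → Wendle → Eskin at 18.1 km.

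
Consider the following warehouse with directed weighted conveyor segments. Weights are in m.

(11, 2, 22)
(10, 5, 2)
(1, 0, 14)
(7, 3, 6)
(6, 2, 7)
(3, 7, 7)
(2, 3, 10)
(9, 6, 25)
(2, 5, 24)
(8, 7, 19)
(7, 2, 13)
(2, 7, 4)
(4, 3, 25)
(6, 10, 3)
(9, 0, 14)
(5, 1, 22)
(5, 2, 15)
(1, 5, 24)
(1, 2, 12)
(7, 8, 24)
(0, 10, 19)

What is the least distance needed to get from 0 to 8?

64 m

Compare a few routes:
0–10–5–1–2–7–8: 19+2+22+12+4+24 = 83
0–10–5–2–3–7–8: 19+2+15+10+7+24 = 77
0–10–5–2–7–8: 19+2+15+4+24 = 64
0–10–5–1–2–3–7–8: 19+2+22+12+10+7+24 = 96
Cheapest is 0–10–5–2–7–8 at 64 m.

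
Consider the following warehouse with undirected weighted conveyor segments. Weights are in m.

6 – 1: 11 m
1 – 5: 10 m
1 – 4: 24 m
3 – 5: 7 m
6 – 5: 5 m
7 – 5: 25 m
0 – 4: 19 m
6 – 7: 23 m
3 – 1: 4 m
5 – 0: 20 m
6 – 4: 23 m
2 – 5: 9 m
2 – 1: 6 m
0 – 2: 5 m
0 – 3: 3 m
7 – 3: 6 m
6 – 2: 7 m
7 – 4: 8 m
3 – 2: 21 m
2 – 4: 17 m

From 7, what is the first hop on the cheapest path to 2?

Enumerating some paths:
7 - 3 - 1 - 2: 6+4+6 = 16
7 - 3 - 0 - 2: 6+3+5 = 14
7 - 3 - 5 - 2: 6+7+9 = 22
7 - 3 - 5 - 6 - 2: 6+7+5+7 = 25
The minimum is 14 m via 7 - 3 - 0 - 2.
So from 7 the first move is to 3.

3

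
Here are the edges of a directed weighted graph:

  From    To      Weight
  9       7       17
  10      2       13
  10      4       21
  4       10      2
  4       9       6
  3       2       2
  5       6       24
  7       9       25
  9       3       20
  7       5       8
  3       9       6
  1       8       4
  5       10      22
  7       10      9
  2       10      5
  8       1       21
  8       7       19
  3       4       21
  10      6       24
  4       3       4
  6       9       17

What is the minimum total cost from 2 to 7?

49

Enumerating some paths:
2 - 10 - 6 - 9 - 7: 5+24+17+17 = 63
2 - 10 - 4 - 9 - 7: 5+21+6+17 = 49
2 - 10 - 4 - 3 - 9 - 7: 5+21+4+6+17 = 53
The minimum is 49 via 2 - 10 - 4 - 9 - 7.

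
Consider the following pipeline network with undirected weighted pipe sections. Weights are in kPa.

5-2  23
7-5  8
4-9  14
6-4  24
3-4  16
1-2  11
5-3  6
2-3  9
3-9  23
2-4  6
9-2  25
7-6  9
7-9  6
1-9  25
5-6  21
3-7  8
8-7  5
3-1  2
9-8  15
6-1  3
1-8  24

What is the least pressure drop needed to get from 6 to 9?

Enumerating some paths:
6 → 1 → 3 → 7 → 9: 3+2+8+6 = 19
6 → 7 → 9: 9+6 = 15
6 → 1 → 3 → 5 → 7 → 9: 3+2+6+8+6 = 25
The minimum is 15 kPa via 6 → 7 → 9.

15 kPa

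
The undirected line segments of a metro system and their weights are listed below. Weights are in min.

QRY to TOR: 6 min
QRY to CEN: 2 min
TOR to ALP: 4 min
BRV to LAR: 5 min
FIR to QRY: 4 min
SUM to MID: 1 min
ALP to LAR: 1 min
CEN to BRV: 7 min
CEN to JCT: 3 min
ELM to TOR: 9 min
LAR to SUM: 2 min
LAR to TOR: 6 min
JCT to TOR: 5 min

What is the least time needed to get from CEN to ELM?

Shortest distances from CEN:
CEN: 0
QRY: 2  (via CEN)
JCT: 3  (via CEN)
FIR: 6  (via QRY)
BRV: 7  (via CEN)
TOR: 8  (via QRY)
ALP: 12  (via TOR)
LAR: 12  (via BRV)
SUM: 14  (via LAR)
MID: 15  (via SUM)
ELM: 17  (via TOR)
Shortest route: CEN–QRY–TOR–ELM = 17 min.

17 min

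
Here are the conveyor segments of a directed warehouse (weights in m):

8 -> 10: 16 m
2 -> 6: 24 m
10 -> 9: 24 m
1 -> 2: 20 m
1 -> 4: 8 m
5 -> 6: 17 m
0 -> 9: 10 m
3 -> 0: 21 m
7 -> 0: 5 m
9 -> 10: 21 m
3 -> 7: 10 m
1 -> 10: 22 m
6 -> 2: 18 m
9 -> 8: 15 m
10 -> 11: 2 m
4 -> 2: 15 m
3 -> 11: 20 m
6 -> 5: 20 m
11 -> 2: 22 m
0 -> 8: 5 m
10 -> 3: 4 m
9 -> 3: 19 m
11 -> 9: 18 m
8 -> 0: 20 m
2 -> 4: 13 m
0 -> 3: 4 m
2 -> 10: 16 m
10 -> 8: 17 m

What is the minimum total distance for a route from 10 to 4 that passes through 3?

Shortest 10→3: 10–3 = 4
Best 3 to 4: 3–11–2–4 costing 55
Total via 3: 4 + 55 = 59 m.

59 m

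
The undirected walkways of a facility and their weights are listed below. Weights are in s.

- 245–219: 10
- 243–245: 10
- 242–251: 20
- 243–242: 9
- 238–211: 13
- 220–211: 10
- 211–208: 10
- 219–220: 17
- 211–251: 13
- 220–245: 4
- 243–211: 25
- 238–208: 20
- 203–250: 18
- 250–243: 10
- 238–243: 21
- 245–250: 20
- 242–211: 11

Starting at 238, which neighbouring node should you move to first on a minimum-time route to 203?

Compare a few routes:
238–211–242–243–250–203: 13+11+9+10+18 = 61
238–243–250–203: 21+10+18 = 49
The minimum is 49 s via 238–243–250–203.
So from 238 the first move is to 243.

243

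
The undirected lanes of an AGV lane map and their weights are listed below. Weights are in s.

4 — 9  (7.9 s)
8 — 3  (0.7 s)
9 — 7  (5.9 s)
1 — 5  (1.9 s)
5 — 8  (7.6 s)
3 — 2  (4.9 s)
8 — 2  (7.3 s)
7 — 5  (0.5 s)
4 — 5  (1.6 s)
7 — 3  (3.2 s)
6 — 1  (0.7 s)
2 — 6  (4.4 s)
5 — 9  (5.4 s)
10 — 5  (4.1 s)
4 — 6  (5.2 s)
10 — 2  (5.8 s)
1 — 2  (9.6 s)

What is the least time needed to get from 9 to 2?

12.4 s

Enumerating some paths:
9–5–1–6–2: 5.4+1.9+0.7+4.4 = 12.4
9–7–5–1–6–2: 5.9+0.5+1.9+0.7+4.4 = 13.4
9–7–3–2: 5.9+3.2+4.9 = 14
9–5–7–3–2: 5.4+0.5+3.2+4.9 = 14
The minimum is 12.4 s via 9–5–1–6–2.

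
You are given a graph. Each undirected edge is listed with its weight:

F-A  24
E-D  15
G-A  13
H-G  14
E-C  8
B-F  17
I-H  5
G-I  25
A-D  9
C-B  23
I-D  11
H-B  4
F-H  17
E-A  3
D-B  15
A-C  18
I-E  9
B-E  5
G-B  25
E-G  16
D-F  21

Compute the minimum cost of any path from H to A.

Shortest distances from H:
H: 0
B: 4  (via H)
I: 5  (via H)
E: 9  (via B)
A: 12  (via E)
Shortest route: H → B → E → A = 12.

12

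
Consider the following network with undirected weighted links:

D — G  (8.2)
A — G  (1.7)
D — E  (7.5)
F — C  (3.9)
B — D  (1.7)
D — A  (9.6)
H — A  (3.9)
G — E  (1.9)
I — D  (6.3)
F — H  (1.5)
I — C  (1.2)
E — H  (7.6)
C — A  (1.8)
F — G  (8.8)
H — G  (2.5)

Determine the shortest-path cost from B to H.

Candidate routes:
B–D–E–G–H: 1.7+7.5+1.9+2.5 = 13.6
B–D–G–H: 1.7+8.2+2.5 = 12.4
B–D–I–C–F–H: 1.7+6.3+1.2+3.9+1.5 = 14.6
Cheapest is B–D–G–H at 12.4.

12.4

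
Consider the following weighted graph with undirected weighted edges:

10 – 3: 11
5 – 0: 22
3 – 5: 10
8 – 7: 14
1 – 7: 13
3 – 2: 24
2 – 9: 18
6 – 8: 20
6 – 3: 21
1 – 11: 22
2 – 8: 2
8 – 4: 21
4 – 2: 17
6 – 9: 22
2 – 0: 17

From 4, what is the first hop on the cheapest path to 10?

Candidate routes:
4 → 8 → 6 → 3 → 10: 21+20+21+11 = 73
4 → 2 → 8 → 6 → 3 → 10: 17+2+20+21+11 = 71
4 → 2 → 3 → 10: 17+24+11 = 52
4 → 8 → 2 → 3 → 10: 21+2+24+11 = 58
Cheapest is 4 → 2 → 3 → 10 at 52.
So from 4 the first move is to 2.

2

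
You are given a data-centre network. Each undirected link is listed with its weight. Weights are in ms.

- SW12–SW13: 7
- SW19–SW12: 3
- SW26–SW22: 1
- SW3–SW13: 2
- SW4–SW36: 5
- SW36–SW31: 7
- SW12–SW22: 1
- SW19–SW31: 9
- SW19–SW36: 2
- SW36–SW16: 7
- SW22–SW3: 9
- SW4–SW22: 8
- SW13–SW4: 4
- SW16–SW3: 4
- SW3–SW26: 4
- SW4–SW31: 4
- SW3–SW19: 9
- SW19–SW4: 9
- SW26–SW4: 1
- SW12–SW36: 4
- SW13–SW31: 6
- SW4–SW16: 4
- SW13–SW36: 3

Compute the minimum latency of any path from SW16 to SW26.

Compare a few routes:
SW16–SW3–SW26: 4+4 = 8
SW16–SW4–SW26: 4+1 = 5
The minimum is 5 ms via SW16–SW4–SW26.

5 ms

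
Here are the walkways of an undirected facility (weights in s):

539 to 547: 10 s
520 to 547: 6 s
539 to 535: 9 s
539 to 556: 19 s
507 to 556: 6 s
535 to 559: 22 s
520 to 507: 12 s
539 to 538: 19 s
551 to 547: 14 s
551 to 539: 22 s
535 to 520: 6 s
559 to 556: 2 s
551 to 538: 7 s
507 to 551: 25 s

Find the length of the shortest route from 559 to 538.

40 s

Candidate routes:
559–535–539–538: 22+9+19 = 50
559–556–507–520–547–551–538: 2+6+12+6+14+7 = 47
559–556–539–538: 2+19+19 = 40
The minimum is 40 s via 559–556–539–538.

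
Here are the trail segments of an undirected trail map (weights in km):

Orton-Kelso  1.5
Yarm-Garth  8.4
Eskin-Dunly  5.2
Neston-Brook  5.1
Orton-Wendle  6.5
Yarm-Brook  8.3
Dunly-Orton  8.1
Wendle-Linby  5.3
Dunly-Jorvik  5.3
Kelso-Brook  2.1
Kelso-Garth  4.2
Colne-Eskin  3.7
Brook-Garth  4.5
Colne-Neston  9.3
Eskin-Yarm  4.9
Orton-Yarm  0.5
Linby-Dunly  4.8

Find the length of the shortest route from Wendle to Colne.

15.6 km

Candidate routes:
Wendle–Linby–Dunly–Eskin–Colne: 5.3+4.8+5.2+3.7 = 19
Wendle–Orton–Yarm–Eskin–Colne: 6.5+0.5+4.9+3.7 = 15.6
Wendle–Orton–Kelso–Brook–Neston–Colne: 6.5+1.5+2.1+5.1+9.3 = 24.5
Wendle–Orton–Dunly–Eskin–Colne: 6.5+8.1+5.2+3.7 = 23.5
Cheapest is Wendle–Orton–Yarm–Eskin–Colne at 15.6 km.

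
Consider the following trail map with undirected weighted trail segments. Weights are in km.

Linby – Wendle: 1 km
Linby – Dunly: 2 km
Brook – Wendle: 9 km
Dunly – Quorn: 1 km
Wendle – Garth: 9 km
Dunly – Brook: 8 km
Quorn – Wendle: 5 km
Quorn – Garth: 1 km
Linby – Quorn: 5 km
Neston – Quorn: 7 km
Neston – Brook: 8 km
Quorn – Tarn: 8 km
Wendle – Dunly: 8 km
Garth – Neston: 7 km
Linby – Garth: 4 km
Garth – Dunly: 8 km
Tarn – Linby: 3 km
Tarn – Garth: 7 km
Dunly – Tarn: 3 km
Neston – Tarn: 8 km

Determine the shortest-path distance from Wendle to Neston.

11 km

Enumerating some paths:
Wendle → Linby → Dunly → Quorn → Neston: 1+2+1+7 = 11
Wendle → Quorn → Neston: 5+7 = 12
Cheapest is Wendle → Linby → Dunly → Quorn → Neston at 11 km.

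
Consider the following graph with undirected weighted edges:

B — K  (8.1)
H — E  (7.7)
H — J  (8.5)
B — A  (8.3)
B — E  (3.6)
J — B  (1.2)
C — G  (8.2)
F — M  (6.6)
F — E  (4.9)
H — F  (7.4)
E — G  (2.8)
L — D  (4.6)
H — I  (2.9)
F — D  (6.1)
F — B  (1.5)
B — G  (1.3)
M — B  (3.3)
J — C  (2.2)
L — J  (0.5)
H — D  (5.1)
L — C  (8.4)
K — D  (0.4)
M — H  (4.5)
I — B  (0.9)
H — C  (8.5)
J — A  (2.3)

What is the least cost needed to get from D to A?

Settle nodes by increasing distance from D:
D: 0
K: 0.4  (via D)
L: 4.6  (via D)
H: 5.1  (via D)
J: 5.1  (via L)
F: 6.1  (via D)
B: 6.3  (via J)
I: 7.2  (via B)
C: 7.3  (via J)
A: 7.4  (via J)
Shortest route: D–L–J–A = 7.4.

7.4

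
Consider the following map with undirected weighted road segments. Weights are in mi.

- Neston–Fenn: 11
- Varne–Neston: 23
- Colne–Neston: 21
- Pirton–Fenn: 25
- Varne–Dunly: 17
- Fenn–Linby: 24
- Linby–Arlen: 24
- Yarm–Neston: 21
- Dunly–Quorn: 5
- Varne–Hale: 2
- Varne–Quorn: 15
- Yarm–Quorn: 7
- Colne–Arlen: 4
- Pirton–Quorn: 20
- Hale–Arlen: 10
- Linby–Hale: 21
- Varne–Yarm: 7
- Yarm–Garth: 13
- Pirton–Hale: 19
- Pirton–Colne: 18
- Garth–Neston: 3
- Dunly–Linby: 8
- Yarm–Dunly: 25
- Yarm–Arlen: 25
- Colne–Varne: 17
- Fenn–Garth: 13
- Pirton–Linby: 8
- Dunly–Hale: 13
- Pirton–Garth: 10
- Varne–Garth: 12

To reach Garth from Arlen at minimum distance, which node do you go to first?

Hale

Enumerating some paths:
Arlen - Colne - Pirton - Garth: 4+18+10 = 32
Arlen - Colne - Neston - Garth: 4+21+3 = 28
Arlen - Hale - Varne - Garth: 10+2+12 = 24
Arlen - Hale - Varne - Yarm - Garth: 10+2+7+13 = 32
The minimum is 24 mi via Arlen - Hale - Varne - Garth.
So from Arlen the first move is to Hale.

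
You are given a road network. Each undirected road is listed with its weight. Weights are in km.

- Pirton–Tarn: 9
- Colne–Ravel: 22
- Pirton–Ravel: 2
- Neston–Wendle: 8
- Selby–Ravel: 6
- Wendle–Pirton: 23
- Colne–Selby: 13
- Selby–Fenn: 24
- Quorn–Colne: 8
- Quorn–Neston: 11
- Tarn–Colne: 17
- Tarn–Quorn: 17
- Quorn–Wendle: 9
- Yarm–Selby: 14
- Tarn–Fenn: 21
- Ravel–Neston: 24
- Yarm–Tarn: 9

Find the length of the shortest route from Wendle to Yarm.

Candidate routes:
Wendle → Quorn → Colne → Tarn → Yarm: 9+8+17+9 = 43
Wendle → Pirton → Tarn → Yarm: 23+9+9 = 41
Wendle → Quorn → Tarn → Yarm: 9+17+9 = 35
Cheapest is Wendle → Quorn → Tarn → Yarm at 35 km.

35 km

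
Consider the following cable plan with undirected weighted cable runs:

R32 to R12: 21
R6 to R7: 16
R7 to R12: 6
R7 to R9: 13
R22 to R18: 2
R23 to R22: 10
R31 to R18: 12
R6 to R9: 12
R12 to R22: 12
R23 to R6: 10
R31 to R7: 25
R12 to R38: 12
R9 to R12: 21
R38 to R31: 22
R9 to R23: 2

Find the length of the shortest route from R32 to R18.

35

Shortest distances from R32:
R32: 0
R12: 21  (via R32)
R7: 27  (via R12)
R22: 33  (via R12)
R38: 33  (via R12)
R18: 35  (via R22)
Shortest route: R32 → R12 → R22 → R18 = 35.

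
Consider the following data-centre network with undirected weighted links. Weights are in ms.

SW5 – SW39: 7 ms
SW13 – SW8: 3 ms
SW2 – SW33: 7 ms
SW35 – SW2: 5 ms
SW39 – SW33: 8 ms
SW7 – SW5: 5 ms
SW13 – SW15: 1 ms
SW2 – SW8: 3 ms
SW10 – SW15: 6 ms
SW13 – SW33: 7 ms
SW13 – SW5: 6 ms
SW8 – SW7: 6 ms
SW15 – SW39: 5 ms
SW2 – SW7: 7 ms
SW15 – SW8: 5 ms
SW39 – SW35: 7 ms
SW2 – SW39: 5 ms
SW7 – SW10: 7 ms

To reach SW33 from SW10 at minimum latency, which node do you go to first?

Compare a few routes:
SW10 → SW15 → SW39 → SW33: 6+5+8 = 19
SW10 → SW15 → SW8 → SW13 → SW33: 6+5+3+7 = 21
SW10 → SW15 → SW13 → SW33: 6+1+7 = 14
SW10 → SW15 → SW13 → SW8 → SW2 → SW33: 6+1+3+3+7 = 20
The minimum is 14 ms via SW10 → SW15 → SW13 → SW33.
So from SW10 the first move is to SW15.

SW15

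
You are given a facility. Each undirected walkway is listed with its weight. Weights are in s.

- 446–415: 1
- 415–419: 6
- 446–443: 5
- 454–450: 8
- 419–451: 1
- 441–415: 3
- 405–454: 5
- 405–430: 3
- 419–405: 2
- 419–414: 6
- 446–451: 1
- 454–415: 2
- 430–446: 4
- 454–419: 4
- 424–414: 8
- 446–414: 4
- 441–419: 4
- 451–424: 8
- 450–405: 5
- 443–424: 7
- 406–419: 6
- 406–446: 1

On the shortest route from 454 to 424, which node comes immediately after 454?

415

Enumerating some paths:
454 - 419 - 451 - 424: 4+1+8 = 13
454 - 415 - 446 - 443 - 424: 2+1+5+7 = 15
454 - 415 - 446 - 414 - 424: 2+1+4+8 = 15
454 - 415 - 446 - 451 - 424: 2+1+1+8 = 12
Cheapest is 454 - 415 - 446 - 451 - 424 at 12 s.
So from 454 the first move is to 415.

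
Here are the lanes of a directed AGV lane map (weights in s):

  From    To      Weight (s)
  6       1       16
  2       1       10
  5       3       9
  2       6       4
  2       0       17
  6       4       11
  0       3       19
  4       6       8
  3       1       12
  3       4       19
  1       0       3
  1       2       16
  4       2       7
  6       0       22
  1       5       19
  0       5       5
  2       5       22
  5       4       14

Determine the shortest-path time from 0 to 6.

Candidate routes:
0 → 5 → 4 → 2 → 6: 5+14+7+4 = 30
0 → 5 → 3 → 4 → 6: 5+9+19+8 = 41
0 → 5 → 4 → 6: 5+14+8 = 27
The minimum is 27 s via 0 → 5 → 4 → 6.

27 s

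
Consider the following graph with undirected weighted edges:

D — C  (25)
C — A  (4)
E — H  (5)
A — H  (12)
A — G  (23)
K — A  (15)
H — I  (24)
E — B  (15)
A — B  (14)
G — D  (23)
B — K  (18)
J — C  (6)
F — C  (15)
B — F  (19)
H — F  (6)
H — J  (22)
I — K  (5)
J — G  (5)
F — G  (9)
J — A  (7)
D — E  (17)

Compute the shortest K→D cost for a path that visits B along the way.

Best K to B: K–B costing 18
Best B to D: B–E–D costing 32
Total via B: 18 + 32 = 50.

50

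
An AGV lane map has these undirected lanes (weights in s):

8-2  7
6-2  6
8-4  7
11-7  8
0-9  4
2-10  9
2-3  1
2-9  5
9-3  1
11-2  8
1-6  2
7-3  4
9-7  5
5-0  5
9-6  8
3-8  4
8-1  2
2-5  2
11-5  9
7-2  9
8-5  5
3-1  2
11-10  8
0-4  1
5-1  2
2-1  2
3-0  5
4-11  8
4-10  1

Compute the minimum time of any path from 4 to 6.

10 s

Shortest distances from 4:
4: 0
0: 1  (via 4)
10: 1  (via 4)
9: 5  (via 0)
3: 6  (via 0)
5: 6  (via 0)
2: 7  (via 3)
8: 7  (via 4)
1: 8  (via 3)
11: 8  (via 4)
6: 10  (via 1)
Shortest route: 4 → 0 → 3 → 1 → 6 = 10 s.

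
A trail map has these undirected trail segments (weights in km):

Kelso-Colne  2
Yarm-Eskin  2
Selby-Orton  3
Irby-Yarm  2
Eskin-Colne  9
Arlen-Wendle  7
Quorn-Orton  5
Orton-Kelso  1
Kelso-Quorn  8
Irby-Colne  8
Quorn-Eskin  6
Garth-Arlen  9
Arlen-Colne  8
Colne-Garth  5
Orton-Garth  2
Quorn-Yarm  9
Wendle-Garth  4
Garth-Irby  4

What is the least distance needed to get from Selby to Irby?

9 km

Running Dijkstra from Selby:
Selby: 0
Orton: 3  (via Selby)
Kelso: 4  (via Orton)
Garth: 5  (via Orton)
Colne: 6  (via Kelso)
Quorn: 8  (via Orton)
Irby: 9  (via Garth)
Shortest route: Selby → Orton → Garth → Irby = 9 km.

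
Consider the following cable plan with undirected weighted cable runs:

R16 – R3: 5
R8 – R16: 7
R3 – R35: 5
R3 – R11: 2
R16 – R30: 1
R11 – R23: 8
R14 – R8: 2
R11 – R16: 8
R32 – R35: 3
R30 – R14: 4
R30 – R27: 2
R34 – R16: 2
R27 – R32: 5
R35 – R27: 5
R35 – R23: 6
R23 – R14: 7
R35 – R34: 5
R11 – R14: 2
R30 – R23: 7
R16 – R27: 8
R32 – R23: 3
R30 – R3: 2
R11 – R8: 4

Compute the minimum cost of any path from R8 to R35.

11

Candidate routes:
R8–R14–R30–R27–R35: 2+4+2+5 = 13
R8–R11–R3–R35: 4+2+5 = 11
Cheapest is R8–R11–R3–R35 at 11.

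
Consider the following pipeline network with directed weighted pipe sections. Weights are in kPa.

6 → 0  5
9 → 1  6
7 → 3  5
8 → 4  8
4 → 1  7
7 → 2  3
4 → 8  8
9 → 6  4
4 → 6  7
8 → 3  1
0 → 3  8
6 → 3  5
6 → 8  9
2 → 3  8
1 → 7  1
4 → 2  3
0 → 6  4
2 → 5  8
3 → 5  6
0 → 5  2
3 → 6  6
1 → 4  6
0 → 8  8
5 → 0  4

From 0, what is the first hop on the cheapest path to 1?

Enumerating some paths:
0 - 3 - 6 - 8 - 4 - 1: 8+6+9+8+7 = 38
0 - 8 - 4 - 1: 8+8+7 = 23
0 - 6 - 8 - 4 - 1: 4+9+8+7 = 28
Cheapest is 0 - 8 - 4 - 1 at 23 kPa.
So from 0 the first move is to 8.

8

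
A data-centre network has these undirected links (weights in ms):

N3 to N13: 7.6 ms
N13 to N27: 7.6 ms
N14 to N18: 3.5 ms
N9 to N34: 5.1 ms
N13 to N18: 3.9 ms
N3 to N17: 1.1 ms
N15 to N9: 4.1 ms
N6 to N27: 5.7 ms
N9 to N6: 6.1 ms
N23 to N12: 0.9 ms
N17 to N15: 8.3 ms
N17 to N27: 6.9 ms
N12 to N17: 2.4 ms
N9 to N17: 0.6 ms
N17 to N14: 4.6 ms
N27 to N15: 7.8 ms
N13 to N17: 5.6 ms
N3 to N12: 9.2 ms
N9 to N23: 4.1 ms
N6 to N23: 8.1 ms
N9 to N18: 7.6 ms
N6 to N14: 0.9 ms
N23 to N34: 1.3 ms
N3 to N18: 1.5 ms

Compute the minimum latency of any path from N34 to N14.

9.2 ms

Enumerating some paths:
N34 → N23 → N12 → N17 → N14: 1.3+0.9+2.4+4.6 = 9.2
N34 → N23 → N6 → N14: 1.3+8.1+0.9 = 10.3
The minimum is 9.2 ms via N34 → N23 → N12 → N17 → N14.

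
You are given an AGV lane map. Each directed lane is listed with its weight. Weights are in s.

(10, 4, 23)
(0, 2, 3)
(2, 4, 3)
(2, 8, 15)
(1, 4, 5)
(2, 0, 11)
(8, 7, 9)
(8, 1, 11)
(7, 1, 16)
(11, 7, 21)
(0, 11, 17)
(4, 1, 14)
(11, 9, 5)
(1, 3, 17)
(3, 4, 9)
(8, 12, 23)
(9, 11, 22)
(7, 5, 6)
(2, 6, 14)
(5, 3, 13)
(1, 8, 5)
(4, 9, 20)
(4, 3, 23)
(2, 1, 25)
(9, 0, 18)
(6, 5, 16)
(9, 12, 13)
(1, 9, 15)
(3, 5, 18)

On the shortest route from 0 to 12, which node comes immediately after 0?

Enumerating some paths:
0 - 2 - 4 - 9 - 12: 3+3+20+13 = 39
0 - 2 - 8 - 12: 3+15+23 = 41
0 - 11 - 9 - 12: 17+5+13 = 35
Cheapest is 0 - 11 - 9 - 12 at 35 s.
So from 0 the first move is to 11.

11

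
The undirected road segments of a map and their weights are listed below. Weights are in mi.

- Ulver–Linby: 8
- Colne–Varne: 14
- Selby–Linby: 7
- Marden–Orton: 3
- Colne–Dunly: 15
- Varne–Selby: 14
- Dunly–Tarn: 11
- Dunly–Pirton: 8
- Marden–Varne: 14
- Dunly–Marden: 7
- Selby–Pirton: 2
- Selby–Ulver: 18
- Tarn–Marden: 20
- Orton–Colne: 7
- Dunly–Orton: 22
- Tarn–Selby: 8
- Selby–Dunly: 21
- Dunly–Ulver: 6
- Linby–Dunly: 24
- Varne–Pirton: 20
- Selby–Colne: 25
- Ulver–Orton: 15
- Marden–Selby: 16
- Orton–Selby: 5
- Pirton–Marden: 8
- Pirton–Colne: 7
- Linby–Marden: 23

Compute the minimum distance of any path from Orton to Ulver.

Enumerating some paths:
Orton–Ulver: 15 = 15
Orton–Selby–Linby–Ulver: 5+7+8 = 20
Orton–Marden–Dunly–Ulver: 3+7+6 = 16
The minimum is 15 mi via Orton–Ulver.

15 mi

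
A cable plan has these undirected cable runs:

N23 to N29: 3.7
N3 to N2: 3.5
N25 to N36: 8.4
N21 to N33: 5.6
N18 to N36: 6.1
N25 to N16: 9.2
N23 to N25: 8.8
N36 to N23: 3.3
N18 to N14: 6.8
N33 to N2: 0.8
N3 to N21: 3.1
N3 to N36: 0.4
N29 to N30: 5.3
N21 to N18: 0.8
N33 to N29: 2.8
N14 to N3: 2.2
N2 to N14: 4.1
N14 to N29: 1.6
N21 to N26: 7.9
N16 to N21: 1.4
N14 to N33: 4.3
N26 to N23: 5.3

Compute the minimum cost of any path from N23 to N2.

7.2

Settle nodes by increasing distance from N23:
N23: 0
N36: 3.3  (via N23)
N29: 3.7  (via N23)
N3: 3.7  (via N36)
N14: 5.3  (via N29)
N26: 5.3  (via N23)
N33: 6.5  (via N29)
N21: 6.8  (via N3)
N2: 7.2  (via N3)
Shortest route: N23–N36–N3–N2 = 7.2.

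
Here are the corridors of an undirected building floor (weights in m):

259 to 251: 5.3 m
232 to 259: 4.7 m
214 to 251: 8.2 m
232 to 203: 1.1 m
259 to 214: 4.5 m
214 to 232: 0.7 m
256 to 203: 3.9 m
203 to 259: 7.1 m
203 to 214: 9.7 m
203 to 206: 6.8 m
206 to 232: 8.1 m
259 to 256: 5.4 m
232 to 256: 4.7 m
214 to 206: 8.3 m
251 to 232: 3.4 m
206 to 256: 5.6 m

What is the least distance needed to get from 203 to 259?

Candidate routes:
203 → 232 → 259: 1.1+4.7 = 5.8
203 → 256 → 259: 3.9+5.4 = 9.3
203 → 259: 7.1 = 7.1
203 → 232 → 214 → 259: 1.1+0.7+4.5 = 6.3
The minimum is 5.8 m via 203 → 232 → 259.

5.8 m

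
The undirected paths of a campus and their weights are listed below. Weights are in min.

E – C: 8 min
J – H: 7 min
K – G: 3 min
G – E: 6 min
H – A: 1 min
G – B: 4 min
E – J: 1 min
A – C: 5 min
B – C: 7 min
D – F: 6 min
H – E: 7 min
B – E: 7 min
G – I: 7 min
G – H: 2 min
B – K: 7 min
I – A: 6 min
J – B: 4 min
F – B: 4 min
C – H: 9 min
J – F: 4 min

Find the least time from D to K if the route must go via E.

20 min

Shortest D→E: D–F–J–E = 11
Best E to K: E–G–K costing 9
Total via E: 11 + 9 = 20 min.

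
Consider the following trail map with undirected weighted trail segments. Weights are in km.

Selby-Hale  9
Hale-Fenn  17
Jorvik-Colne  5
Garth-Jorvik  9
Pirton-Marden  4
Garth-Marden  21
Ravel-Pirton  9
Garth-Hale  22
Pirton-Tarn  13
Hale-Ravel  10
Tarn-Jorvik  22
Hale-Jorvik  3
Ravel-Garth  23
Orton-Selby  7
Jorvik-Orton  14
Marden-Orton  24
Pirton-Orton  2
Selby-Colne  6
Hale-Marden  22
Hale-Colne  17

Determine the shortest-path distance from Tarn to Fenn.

42 km

Running Dijkstra from Tarn:
Tarn: 0
Pirton: 13  (via Tarn)
Orton: 15  (via Pirton)
Marden: 17  (via Pirton)
Jorvik: 22  (via Tarn)
Selby: 22  (via Orton)
Ravel: 22  (via Pirton)
Hale: 25  (via Jorvik)
Colne: 27  (via Jorvik)
Garth: 31  (via Jorvik)
Fenn: 42  (via Hale)
Shortest route: Tarn → Jorvik → Hale → Fenn = 42 km.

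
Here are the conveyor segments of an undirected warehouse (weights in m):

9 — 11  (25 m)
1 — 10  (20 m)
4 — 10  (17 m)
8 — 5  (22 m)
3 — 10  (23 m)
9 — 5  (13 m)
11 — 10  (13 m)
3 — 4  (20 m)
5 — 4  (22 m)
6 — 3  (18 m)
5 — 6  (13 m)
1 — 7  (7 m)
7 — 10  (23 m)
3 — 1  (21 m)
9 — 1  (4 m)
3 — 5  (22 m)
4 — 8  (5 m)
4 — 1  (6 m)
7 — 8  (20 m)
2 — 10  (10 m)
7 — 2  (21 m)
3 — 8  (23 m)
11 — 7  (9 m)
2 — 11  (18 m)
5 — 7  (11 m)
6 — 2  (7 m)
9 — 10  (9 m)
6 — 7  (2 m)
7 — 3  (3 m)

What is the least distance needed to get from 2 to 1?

16 m

Compare a few routes:
2 - 6 - 7 - 1: 7+2+7 = 16
2 - 10 - 9 - 1: 10+9+4 = 23
The minimum is 16 m via 2 - 6 - 7 - 1.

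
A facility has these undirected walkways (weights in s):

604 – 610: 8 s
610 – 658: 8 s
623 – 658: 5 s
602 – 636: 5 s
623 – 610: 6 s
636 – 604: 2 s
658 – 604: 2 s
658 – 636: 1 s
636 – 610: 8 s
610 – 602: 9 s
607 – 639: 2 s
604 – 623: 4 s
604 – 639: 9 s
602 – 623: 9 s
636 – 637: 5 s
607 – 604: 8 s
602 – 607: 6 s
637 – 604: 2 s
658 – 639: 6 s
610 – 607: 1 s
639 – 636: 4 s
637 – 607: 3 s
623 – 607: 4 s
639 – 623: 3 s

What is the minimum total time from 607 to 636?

6 s

Enumerating some paths:
607–637–604–636: 3+2+2 = 7
607–637–604–658–636: 3+2+2+1 = 8
607–639–636: 2+4 = 6
The minimum is 6 s via 607–639–636.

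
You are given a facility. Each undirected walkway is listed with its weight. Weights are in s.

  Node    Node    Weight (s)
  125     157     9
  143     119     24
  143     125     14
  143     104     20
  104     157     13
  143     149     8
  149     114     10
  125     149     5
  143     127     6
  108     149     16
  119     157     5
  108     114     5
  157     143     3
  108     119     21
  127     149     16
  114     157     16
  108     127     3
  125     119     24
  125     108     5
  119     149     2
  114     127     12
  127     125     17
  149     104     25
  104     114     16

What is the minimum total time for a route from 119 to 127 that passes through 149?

Shortest 119→149: 119 → 149 = 2
Shortest 149→127: 149 → 125 → 108 → 127 = 13
Total via 149: 2 + 13 = 15 s.

15 s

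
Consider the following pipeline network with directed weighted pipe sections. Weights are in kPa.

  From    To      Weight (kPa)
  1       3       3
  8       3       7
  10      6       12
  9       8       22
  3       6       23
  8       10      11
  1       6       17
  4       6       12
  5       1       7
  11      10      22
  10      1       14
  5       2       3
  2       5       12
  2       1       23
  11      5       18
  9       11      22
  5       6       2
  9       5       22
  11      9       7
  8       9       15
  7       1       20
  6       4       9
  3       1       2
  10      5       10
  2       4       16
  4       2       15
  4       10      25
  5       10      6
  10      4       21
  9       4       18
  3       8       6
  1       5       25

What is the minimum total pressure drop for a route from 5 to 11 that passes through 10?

Best 5 to 10: 5–10 costing 6
Best 10 to 11: 10–1–3–8–9–11 costing 60
Total via 10: 6 + 60 = 66 kPa.

66 kPa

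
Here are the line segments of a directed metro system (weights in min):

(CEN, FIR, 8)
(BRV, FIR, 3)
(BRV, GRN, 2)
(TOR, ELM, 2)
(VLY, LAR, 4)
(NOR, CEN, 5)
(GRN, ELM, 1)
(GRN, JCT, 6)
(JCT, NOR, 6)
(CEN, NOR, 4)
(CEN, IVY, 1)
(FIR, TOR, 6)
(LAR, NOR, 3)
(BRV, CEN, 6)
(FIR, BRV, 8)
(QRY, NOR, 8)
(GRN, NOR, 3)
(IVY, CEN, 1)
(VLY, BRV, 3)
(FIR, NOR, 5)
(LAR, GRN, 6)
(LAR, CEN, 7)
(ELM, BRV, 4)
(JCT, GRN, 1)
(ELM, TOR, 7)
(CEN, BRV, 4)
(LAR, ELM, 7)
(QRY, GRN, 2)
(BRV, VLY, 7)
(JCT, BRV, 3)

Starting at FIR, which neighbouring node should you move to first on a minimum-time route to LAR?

BRV

Candidate routes:
FIR–BRV–VLY–LAR: 8+7+4 = 19
FIR–TOR–ELM–BRV–VLY–LAR: 6+2+4+7+4 = 23
Cheapest is FIR–BRV–VLY–LAR at 19 min.
So from FIR the first move is to BRV.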